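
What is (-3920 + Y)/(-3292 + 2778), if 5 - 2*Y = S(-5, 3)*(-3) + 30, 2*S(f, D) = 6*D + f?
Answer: 15691/2056 ≈ 7.6318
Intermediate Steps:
S(f, D) = f/2 + 3*D (S(f, D) = (6*D + f)/2 = (f + 6*D)/2 = f/2 + 3*D)
Y = -11/4 (Y = 5/2 - (((½)*(-5) + 3*3)*(-3) + 30)/2 = 5/2 - ((-5/2 + 9)*(-3) + 30)/2 = 5/2 - ((13/2)*(-3) + 30)/2 = 5/2 - (-39/2 + 30)/2 = 5/2 - ½*21/2 = 5/2 - 21/4 = -11/4 ≈ -2.7500)
(-3920 + Y)/(-3292 + 2778) = (-3920 - 11/4)/(-3292 + 2778) = -15691/4/(-514) = -15691/4*(-1/514) = 15691/2056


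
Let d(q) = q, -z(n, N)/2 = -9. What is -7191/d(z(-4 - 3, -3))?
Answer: -799/2 ≈ -399.50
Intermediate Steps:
z(n, N) = 18 (z(n, N) = -2*(-9) = 18)
-7191/d(z(-4 - 3, -3)) = -7191/18 = -7191*1/18 = -799/2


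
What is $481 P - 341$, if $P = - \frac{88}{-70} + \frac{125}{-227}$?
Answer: $- \frac{9392}{7945} \approx -1.1821$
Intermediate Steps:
$P = \frac{5613}{7945}$ ($P = \left(-88\right) \left(- \frac{1}{70}\right) + 125 \left(- \frac{1}{227}\right) = \frac{44}{35} - \frac{125}{227} = \frac{5613}{7945} \approx 0.70648$)
$481 P - 341 = 481 \cdot \frac{5613}{7945} - 341 = \frac{2699853}{7945} - 341 = - \frac{9392}{7945}$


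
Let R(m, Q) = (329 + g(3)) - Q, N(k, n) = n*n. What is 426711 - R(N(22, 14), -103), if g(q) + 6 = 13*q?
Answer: 426246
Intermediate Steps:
g(q) = -6 + 13*q
N(k, n) = n**2
R(m, Q) = 362 - Q (R(m, Q) = (329 + (-6 + 13*3)) - Q = (329 + (-6 + 39)) - Q = (329 + 33) - Q = 362 - Q)
426711 - R(N(22, 14), -103) = 426711 - (362 - 1*(-103)) = 426711 - (362 + 103) = 426711 - 1*465 = 426711 - 465 = 426246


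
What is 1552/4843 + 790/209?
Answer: 4150338/1012187 ≈ 4.1004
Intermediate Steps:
1552/4843 + 790/209 = 4150338/1012187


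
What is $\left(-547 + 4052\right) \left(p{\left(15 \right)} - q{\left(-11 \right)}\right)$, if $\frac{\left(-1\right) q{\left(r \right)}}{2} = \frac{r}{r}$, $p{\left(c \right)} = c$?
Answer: $59585$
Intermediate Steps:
$q{\left(r \right)} = -2$ ($q{\left(r \right)} = - 2 \frac{r}{r} = \left(-2\right) 1 = -2$)
$\left(-547 + 4052\right) \left(p{\left(15 \right)} - q{\left(-11 \right)}\right) = \left(-547 + 4052\right) \left(15 - -2\right) = 3505 \left(15 + 2\right) = 3505 \cdot 17 = 59585$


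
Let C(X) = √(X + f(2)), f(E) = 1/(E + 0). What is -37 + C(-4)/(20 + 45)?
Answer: -37 + I*√14/130 ≈ -37.0 + 0.028782*I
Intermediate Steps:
f(E) = 1/E
C(X) = √(½ + X) (C(X) = √(X + 1/2) = √(X + ½) = √(½ + X))
-37 + C(-4)/(20 + 45) = -37 + (√(2 + 4*(-4))/2)/(20 + 45) = -37 + (√(2 - 16)/2)/65 = -37 + (√(-14)/2)/65 = -37 + ((I*√14)/2)/65 = -37 + (I*√14/2)/65 = -37 + I*√14/130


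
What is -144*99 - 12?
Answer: -14268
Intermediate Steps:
-144*99 - 12 = -14256 - 12 = -14268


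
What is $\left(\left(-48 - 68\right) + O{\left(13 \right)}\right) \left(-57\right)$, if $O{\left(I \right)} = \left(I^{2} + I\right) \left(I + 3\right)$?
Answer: $-159372$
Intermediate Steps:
$O{\left(I \right)} = \left(3 + I\right) \left(I + I^{2}\right)$ ($O{\left(I \right)} = \left(I + I^{2}\right) \left(3 + I\right) = \left(3 + I\right) \left(I + I^{2}\right)$)
$\left(\left(-48 - 68\right) + O{\left(13 \right)}\right) \left(-57\right) = \left(\left(-48 - 68\right) + 13 \left(3 + 13^{2} + 4 \cdot 13\right)\right) \left(-57\right) = \left(\left(-48 - 68\right) + 13 \left(3 + 169 + 52\right)\right) \left(-57\right) = \left(-116 + 13 \cdot 224\right) \left(-57\right) = \left(-116 + 2912\right) \left(-57\right) = 2796 \left(-57\right) = -159372$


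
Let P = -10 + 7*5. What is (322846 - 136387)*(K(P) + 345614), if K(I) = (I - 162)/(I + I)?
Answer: 3222116496417/50 ≈ 6.4442e+10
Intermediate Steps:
P = 25 (P = -10 + 35 = 25)
K(I) = (-162 + I)/(2*I) (K(I) = (-162 + I)/((2*I)) = (-162 + I)*(1/(2*I)) = (-162 + I)/(2*I))
(322846 - 136387)*(K(P) + 345614) = (322846 - 136387)*((½)*(-162 + 25)/25 + 345614) = 186459*((½)*(1/25)*(-137) + 345614) = 186459*(-137/50 + 345614) = 186459*(17280563/50) = 3222116496417/50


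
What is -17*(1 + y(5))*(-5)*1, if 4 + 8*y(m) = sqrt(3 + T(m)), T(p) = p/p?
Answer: 255/4 ≈ 63.750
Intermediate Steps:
T(p) = 1
y(m) = -1/4 (y(m) = -1/2 + sqrt(3 + 1)/8 = -1/2 + sqrt(4)/8 = -1/2 + (1/8)*2 = -1/2 + 1/4 = -1/4)
-17*(1 + y(5))*(-5)*1 = -17*(1 - 1/4)*(-5)*1 = -51*(-5)/4*1 = -17*(-15/4)*1 = (255/4)*1 = 255/4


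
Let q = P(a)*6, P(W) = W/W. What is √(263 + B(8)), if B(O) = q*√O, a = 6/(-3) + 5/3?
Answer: √(263 + 12*√2) ≈ 16.732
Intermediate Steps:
a = -⅓ (a = 6*(-⅓) + 5*(⅓) = -2 + 5/3 = -⅓ ≈ -0.33333)
P(W) = 1
q = 6 (q = 1*6 = 6)
B(O) = 6*√O
√(263 + B(8)) = √(263 + 6*√8) = √(263 + 6*(2*√2)) = √(263 + 12*√2)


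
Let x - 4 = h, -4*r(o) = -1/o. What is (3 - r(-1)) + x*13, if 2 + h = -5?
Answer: -143/4 ≈ -35.750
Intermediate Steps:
r(o) = 1/(4*o) (r(o) = -(-1)/(4*o) = 1/(4*o))
h = -7 (h = -2 - 5 = -7)
x = -3 (x = 4 - 7 = -3)
(3 - r(-1)) + x*13 = (3 - 1/(4*(-1))) - 3*13 = (3 - (-1)/4) - 39 = (3 - 1*(-¼)) - 39 = (3 + ¼) - 39 = 13/4 - 39 = -143/4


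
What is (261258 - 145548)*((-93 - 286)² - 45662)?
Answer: 11337150090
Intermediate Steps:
(261258 - 145548)*((-93 - 286)² - 45662) = 115710*((-379)² - 45662) = 115710*(143641 - 45662) = 115710*97979 = 11337150090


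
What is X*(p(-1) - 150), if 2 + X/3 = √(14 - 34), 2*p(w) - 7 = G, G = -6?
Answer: 897 - 897*I*√5 ≈ 897.0 - 2005.8*I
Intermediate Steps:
p(w) = ½ (p(w) = 7/2 + (½)*(-6) = 7/2 - 3 = ½)
X = -6 + 6*I*√5 (X = -6 + 3*√(14 - 34) = -6 + 3*√(-20) = -6 + 3*(2*I*√5) = -6 + 6*I*√5 ≈ -6.0 + 13.416*I)
X*(p(-1) - 150) = (-6 + 6*I*√5)*(½ - 150) = (-6 + 6*I*√5)*(-299/2) = 897 - 897*I*√5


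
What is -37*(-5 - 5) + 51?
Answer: 421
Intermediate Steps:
-37*(-5 - 5) + 51 = -37*(-10) + 51 = 370 + 51 = 421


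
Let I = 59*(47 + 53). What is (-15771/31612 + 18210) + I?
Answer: 108878507/4516 ≈ 24110.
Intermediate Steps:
I = 5900 (I = 59*100 = 5900)
(-15771/31612 + 18210) + I = (-15771/31612 + 18210) + 5900 = (-15771*1/31612 + 18210) + 5900 = (-2253/4516 + 18210) + 5900 = 82234107/4516 + 5900 = 108878507/4516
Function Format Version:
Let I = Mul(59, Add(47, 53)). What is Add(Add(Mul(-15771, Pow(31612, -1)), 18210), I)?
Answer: Rational(108878507, 4516) ≈ 24110.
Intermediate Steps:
I = 5900 (I = Mul(59, 100) = 5900)
Add(Add(Mul(-15771, Pow(31612, -1)), 18210), I) = Add(Add(Mul(-15771, Pow(31612, -1)), 18210), 5900) = Add(Add(Mul(-15771, Rational(1, 31612)), 18210), 5900) = Add(Add(Rational(-2253, 4516), 18210), 5900) = Add(Rational(82234107, 4516), 5900) = Rational(108878507, 4516)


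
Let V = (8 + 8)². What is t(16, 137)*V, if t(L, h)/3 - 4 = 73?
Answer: 59136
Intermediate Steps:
t(L, h) = 231 (t(L, h) = 12 + 3*73 = 12 + 219 = 231)
V = 256 (V = 16² = 256)
t(16, 137)*V = 231*256 = 59136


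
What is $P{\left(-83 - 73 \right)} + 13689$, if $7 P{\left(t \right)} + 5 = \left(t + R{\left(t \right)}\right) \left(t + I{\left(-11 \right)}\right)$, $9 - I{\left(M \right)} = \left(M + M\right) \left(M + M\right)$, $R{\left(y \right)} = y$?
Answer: $\frac{292690}{7} \approx 41813.0$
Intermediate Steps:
$I{\left(M \right)} = 9 - 4 M^{2}$ ($I{\left(M \right)} = 9 - \left(M + M\right) \left(M + M\right) = 9 - 2 M 2 M = 9 - 4 M^{2}$)
$P{\left(t \right)} = - \frac{5}{7} + \frac{2 t \left(-475 + t\right)}{7}$ ($P{\left(t \right)} = - \frac{5}{7} + \frac{\left(t + t\right) \left(t + \left(9 - 4 \left(-11\right)^{2}\right)\right)}{7} = - \frac{5}{7} + \frac{2 t \left(t + \left(9 - 484\right)\right)}{7} = - \frac{5}{7} + \frac{2 t \left(t - 475\right)}{7} = - \frac{5}{7} + \frac{2 t \left(-475 + t\right)}{7}$)
$P{\left(-83 - 73 \right)} + 13689 = \left(- \frac{5}{7} - \frac{950 \left(-83 - 73\right)}{7} + \frac{2 \left(-83 - 73\right)^{2}}{7}\right) + 13689 = \left(- \frac{5}{7} - - \frac{148200}{7} + \frac{2 \left(-156\right)^{2}}{7}\right) + 13689 = \left(- \frac{5}{7} + \frac{148200}{7} + \frac{2}{7} \cdot 24336\right) + 13689 = \left(- \frac{5}{7} + \frac{148200}{7} + \frac{48672}{7}\right) + 13689 = \frac{196867}{7} + 13689 = \frac{292690}{7}$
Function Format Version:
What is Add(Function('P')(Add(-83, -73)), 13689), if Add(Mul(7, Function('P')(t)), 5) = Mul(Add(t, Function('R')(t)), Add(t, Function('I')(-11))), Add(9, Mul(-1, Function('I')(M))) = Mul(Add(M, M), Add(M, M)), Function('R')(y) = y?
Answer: Rational(292690, 7) ≈ 41813.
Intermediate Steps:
Function('I')(M) = Add(9, Mul(-4, Pow(M, 2))) (Function('I')(M) = Add(9, Mul(-1, Mul(Add(M, M), Add(M, M)))) = Add(9, Mul(-1, Mul(Mul(2, M), Mul(2, M)))) = Add(9, Mul(-1, Mul(4, Pow(M, 2)))) = Add(9, Mul(-4, Pow(M, 2))))
Function('P')(t) = Add(Rational(-5, 7), Mul(Rational(2, 7), t, Add(-475, t))) (Function('P')(t) = Add(Rational(-5, 7), Mul(Rational(1, 7), Mul(Add(t, t), Add(t, Add(9, Mul(-4, Pow(-11, 2))))))) = Add(Rational(-5, 7), Mul(Rational(1, 7), Mul(Mul(2, t), Add(t, Add(9, Mul(-4, 121)))))) = Add(Rational(-5, 7), Mul(Rational(1, 7), Mul(Mul(2, t), Add(t, Add(9, -484))))) = Add(Rational(-5, 7), Mul(Rational(1, 7), Mul(Mul(2, t), Add(t, -475)))) = Add(Rational(-5, 7), Mul(Rational(1, 7), Mul(Mul(2, t), Add(-475, t)))) = Add(Rational(-5, 7), Mul(Rational(1, 7), Mul(2, t, Add(-475, t)))) = Add(Rational(-5, 7), Mul(Rational(2, 7), t, Add(-475, t))))
Add(Function('P')(Add(-83, -73)), 13689) = Add(Add(Rational(-5, 7), Mul(Rational(-950, 7), Add(-83, -73)), Mul(Rational(2, 7), Pow(Add(-83, -73), 2))), 13689) = Add(Add(Rational(-5, 7), Mul(Rational(-950, 7), -156), Mul(Rational(2, 7), Pow(-156, 2))), 13689) = Add(Add(Rational(-5, 7), Rational(148200, 7), Mul(Rational(2, 7), 24336)), 13689) = Add(Add(Rational(-5, 7), Rational(148200, 7), Rational(48672, 7)), 13689) = Add(Rational(196867, 7), 13689) = Rational(292690, 7)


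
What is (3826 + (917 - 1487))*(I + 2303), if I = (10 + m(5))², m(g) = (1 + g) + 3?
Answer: 8673984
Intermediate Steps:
m(g) = 4 + g
I = 361 (I = (10 + (4 + 5))² = (10 + 9)² = 19² = 361)
(3826 + (917 - 1487))*(I + 2303) = (3826 + (917 - 1487))*(361 + 2303) = (3826 - 570)*2664 = 3256*2664 = 8673984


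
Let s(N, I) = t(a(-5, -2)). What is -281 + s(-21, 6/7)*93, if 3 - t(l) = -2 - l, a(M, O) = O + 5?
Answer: 463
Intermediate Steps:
a(M, O) = 5 + O
t(l) = 5 + l (t(l) = 3 - (-2 - l) = 3 + (2 + l) = 5 + l)
s(N, I) = 8 (s(N, I) = 5 + (5 - 2) = 5 + 3 = 8)
-281 + s(-21, 6/7)*93 = -281 + 8*93 = -281 + 744 = 463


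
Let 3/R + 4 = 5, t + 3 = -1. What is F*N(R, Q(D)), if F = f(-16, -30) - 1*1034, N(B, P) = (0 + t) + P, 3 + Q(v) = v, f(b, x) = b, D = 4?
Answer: 3150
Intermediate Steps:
Q(v) = -3 + v
t = -4 (t = -3 - 1 = -4)
R = 3 (R = 3/(-4 + 5) = 3/1 = 3*1 = 3)
N(B, P) = -4 + P (N(B, P) = (0 - 4) + P = -4 + P)
F = -1050 (F = -16 - 1*1034 = -16 - 1034 = -1050)
F*N(R, Q(D)) = -1050*(-4 + (-3 + 4)) = -1050*(-4 + 1) = -1050*(-3) = 3150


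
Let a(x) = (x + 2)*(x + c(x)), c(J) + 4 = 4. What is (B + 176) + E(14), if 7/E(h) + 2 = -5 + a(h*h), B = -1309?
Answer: -6280218/5543 ≈ -1133.0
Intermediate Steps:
c(J) = 0 (c(J) = -4 + 4 = 0)
a(x) = x*(2 + x) (a(x) = (x + 2)*(x + 0) = (2 + x)*x = x*(2 + x))
E(h) = 7/(-7 + h²*(2 + h²)) (E(h) = 7/(-2 + (-5 + (h*h)*(2 + h*h))) = 7/(-2 + (-5 + h²*(2 + h²))) = 7/(-7 + h²*(2 + h²)))
(B + 176) + E(14) = (-1309 + 176) + 7/(-7 + 14⁴ + 2*14²) = -1133 + 7/(-7 + 38416 + 2*196) = -1133 + 7/(-7 + 38416 + 392) = -1133 + 7/38801 = -1133 + 7*(1/38801) = -1133 + 1/5543 = -6280218/5543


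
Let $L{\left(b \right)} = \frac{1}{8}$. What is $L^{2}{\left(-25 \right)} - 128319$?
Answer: $- \frac{8212415}{64} \approx -1.2832 \cdot 10^{5}$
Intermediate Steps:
$L{\left(b \right)} = \frac{1}{8}$
$L^{2}{\left(-25 \right)} - 128319 = \left(\frac{1}{8}\right)^{2} - 128319 = \frac{1}{64} - 128319 = - \frac{8212415}{64}$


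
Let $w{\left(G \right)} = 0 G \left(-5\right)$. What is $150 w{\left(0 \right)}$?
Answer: $0$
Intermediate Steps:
$w{\left(G \right)} = 0$ ($w{\left(G \right)} = 0 \left(-5\right) = 0$)
$150 w{\left(0 \right)} = 150 \cdot 0 = 0$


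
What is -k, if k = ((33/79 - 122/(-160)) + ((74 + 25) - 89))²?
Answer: -4992694281/39942400 ≈ -125.00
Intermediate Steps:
k = 4992694281/39942400 (k = ((33*(1/79) - 122*(-1/160)) + (99 - 89))² = ((33/79 + 61/80) + 10)² = (7459/6320 + 10)² = (70659/6320)² = 4992694281/39942400 ≈ 125.00)
-k = -1*4992694281/39942400 = -4992694281/39942400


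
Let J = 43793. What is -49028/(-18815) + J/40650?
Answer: 563390699/152965950 ≈ 3.6831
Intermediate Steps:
-49028/(-18815) + J/40650 = -49028/(-18815) + 43793/40650 = -49028*(-1/18815) + 43793*(1/40650) = 49028/18815 + 43793/40650 = 563390699/152965950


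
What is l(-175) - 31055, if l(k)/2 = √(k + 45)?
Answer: -31055 + 2*I*√130 ≈ -31055.0 + 22.803*I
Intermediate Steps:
l(k) = 2*√(45 + k) (l(k) = 2*√(k + 45) = 2*√(45 + k))
l(-175) - 31055 = 2*√(45 - 175) - 31055 = 2*√(-130) - 31055 = 2*(I*√130) - 31055 = 2*I*√130 - 31055 = -31055 + 2*I*√130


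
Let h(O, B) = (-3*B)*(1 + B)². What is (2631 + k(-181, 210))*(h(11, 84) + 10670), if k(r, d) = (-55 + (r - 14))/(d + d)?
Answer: -99983342155/21 ≈ -4.7611e+9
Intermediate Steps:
h(O, B) = -3*B*(1 + B)²
k(r, d) = (-69 + r)/(2*d) (k(r, d) = (-55 + (-14 + r))/((2*d)) = (-69 + r)*(1/(2*d)) = (-69 + r)/(2*d))
(2631 + k(-181, 210))*(h(11, 84) + 10670) = (2631 + (½)*(-69 - 181)/210)*(-3*84*(1 + 84)² + 10670) = (2631 + (½)*(1/210)*(-250))*(-3*84*85² + 10670) = (2631 - 25/42)*(-3*84*7225 + 10670) = 110477*(-1820700 + 10670)/42 = (110477/42)*(-1810030) = -99983342155/21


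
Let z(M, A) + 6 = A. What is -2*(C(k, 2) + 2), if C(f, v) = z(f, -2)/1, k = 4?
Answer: 12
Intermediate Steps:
z(M, A) = -6 + A
C(f, v) = -8 (C(f, v) = (-6 - 2)/1 = -8*1 = -8)
-2*(C(k, 2) + 2) = -2*(-8 + 2) = -2*(-6) = 12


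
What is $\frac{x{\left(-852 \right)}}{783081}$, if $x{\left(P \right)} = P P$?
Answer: $\frac{80656}{87009} \approx 0.92698$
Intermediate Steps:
$x{\left(P \right)} = P^{2}$
$\frac{x{\left(-852 \right)}}{783081} = \frac{\left(-852\right)^{2}}{783081} = 725904 \cdot \frac{1}{783081} = \frac{80656}{87009}$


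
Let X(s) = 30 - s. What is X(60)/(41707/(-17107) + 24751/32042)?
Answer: 16444274820/912960337 ≈ 18.012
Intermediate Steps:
X(60)/(41707/(-17107) + 24751/32042) = (30 - 1*60)/(41707/(-17107) + 24751/32042) = (30 - 60)/(41707*(-1/17107) + 24751*(1/32042)) = -30/(-41707/17107 + 24751/32042) = -30/(-912960337/548142494) = -30*(-548142494/912960337) = 16444274820/912960337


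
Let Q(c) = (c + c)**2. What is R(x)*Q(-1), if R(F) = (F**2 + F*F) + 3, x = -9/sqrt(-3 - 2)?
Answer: -588/5 ≈ -117.60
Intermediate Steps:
Q(c) = 4*c**2 (Q(c) = (2*c)**2 = 4*c**2)
x = 9*I*sqrt(5)/5 (x = -9*(-I*sqrt(5)/5) = -(-9)*I*sqrt(5)/5 = 9*I*sqrt(5)/5 ≈ 4.0249*I)
R(F) = 3 + 2*F**2 (R(F) = (F**2 + F**2) + 3 = 2*F**2 + 3 = 3 + 2*F**2)
R(x)*Q(-1) = (3 + 2*(9*I*sqrt(5)/5)**2)*(4*(-1)**2) = (3 + 2*(-81/5))*(4*1) = (3 - 162/5)*4 = -147/5*4 = -588/5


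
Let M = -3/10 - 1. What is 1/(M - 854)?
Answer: -10/8553 ≈ -0.0011692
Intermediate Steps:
M = -13/10 (M = (⅒)*(-3) - 1 = -3/10 - 1 = -13/10 ≈ -1.3000)
1/(M - 854) = 1/(-13/10 - 854) = 1/(-8553/10) = -10/8553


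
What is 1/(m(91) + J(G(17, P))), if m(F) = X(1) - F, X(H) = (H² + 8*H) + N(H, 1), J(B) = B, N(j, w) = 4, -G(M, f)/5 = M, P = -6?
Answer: -1/163 ≈ -0.0061350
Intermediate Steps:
G(M, f) = -5*M
X(H) = 4 + H² + 8*H (X(H) = (H² + 8*H) + 4 = 4 + H² + 8*H)
m(F) = 13 - F (m(F) = (4 + 1² + 8*1) - F = (4 + 1 + 8) - F = 13 - F)
1/(m(91) + J(G(17, P))) = 1/((13 - 1*91) - 5*17) = 1/((13 - 91) - 85) = 1/(-78 - 85) = 1/(-163) = -1/163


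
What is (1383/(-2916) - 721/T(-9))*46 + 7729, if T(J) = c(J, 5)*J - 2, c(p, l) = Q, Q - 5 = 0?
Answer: 192166153/22842 ≈ 8412.8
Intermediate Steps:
Q = 5 (Q = 5 + 0 = 5)
c(p, l) = 5
T(J) = -2 + 5*J (T(J) = 5*J - 2 = -2 + 5*J)
(1383/(-2916) - 721/T(-9))*46 + 7729 = (1383/(-2916) - 721/(-2 + 5*(-9)))*46 + 7729 = (1383*(-1/2916) - 721/(-2 - 45))*46 + 7729 = (-461/972 - 721/(-47))*46 + 7729 = (-461/972 - 721*(-1/47))*46 + 7729 = (-461/972 + 721/47)*46 + 7729 = (679145/45684)*46 + 7729 = 15620335/22842 + 7729 = 192166153/22842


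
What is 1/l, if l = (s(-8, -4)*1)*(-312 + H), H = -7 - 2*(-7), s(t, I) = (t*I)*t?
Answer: 1/78080 ≈ 1.2807e-5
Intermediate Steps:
s(t, I) = I*t**2 (s(t, I) = (I*t)*t = I*t**2)
H = 7 (H = -7 + 14 = 7)
l = 78080 (l = (-4*(-8)**2*1)*(-312 + 7) = (-4*64*1)*(-305) = -256*1*(-305) = -256*(-305) = 78080)
1/l = 1/78080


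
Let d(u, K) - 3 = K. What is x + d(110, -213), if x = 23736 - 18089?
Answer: 5437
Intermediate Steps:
x = 5647
d(u, K) = 3 + K
x + d(110, -213) = 5647 + (3 - 213) = 5647 - 210 = 5437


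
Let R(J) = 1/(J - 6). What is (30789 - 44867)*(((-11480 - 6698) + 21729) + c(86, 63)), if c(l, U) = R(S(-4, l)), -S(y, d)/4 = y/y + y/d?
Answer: -10547793681/211 ≈ -4.9990e+7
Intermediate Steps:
S(y, d) = -4 - 4*y/d (S(y, d) = -4*(y/y + y/d) = -4*(1 + y/d) = -4 - 4*y/d)
R(J) = 1/(-6 + J)
c(l, U) = 1/(-10 + 16/l) (c(l, U) = 1/(-6 + (-4 - 4*(-4)/l)) = 1/(-6 + (-4 + 16/l)) = 1/(-10 + 16/l))
(30789 - 44867)*(((-11480 - 6698) + 21729) + c(86, 63)) = (30789 - 44867)*(((-11480 - 6698) + 21729) - 1*86/(-16 + 10*86)) = -14078*((-18178 + 21729) - 1*86/(-16 + 860)) = -14078*(3551 - 1*86/844) = -14078*(3551 - 1*86*1/844) = -14078*(3551 - 43/422) = -14078*1498479/422 = -10547793681/211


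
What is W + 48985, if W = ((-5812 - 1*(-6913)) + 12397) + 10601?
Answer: 73084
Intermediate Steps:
W = 24099 (W = ((-5812 + 6913) + 12397) + 10601 = (1101 + 12397) + 10601 = 13498 + 10601 = 24099)
W + 48985 = 24099 + 48985 = 73084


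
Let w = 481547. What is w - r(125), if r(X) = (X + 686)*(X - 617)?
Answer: 880559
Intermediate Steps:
r(X) = (-617 + X)*(686 + X) (r(X) = (686 + X)*(-617 + X) = (-617 + X)*(686 + X))
w - r(125) = 481547 - (-423262 + 125² + 69*125) = 481547 - (-423262 + 15625 + 8625) = 481547 - 1*(-399012) = 481547 + 399012 = 880559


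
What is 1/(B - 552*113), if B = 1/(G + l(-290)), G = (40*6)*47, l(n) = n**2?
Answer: -95380/5949422879 ≈ -1.6032e-5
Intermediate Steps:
G = 11280 (G = 240*47 = 11280)
B = 1/95380 (B = 1/(11280 + (-290)**2) = 1/(11280 + 84100) = 1/95380 ≈ 1.0484e-5)
1/(B - 552*113) = 1/(1/95380 - 552*113) = 1/(1/95380 - 62376) = 1/(-5949422879/95380) = -95380/5949422879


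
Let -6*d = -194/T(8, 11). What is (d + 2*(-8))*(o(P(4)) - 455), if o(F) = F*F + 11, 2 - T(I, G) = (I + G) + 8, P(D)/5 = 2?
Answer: 446168/75 ≈ 5948.9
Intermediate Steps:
P(D) = 10 (P(D) = 5*2 = 10)
T(I, G) = -6 - G - I (T(I, G) = 2 - ((I + G) + 8) = 2 - ((G + I) + 8) = 2 - (8 + G + I) = 2 + (-8 - G - I) = -6 - G - I)
o(F) = 11 + F**2 (o(F) = F**2 + 11 = 11 + F**2)
d = -97/75 (d = -(-1)*194/(-6 - 1*11 - 1*8)/6 = -(-1)*194/(-6 - 11 - 8)/6 = -(-1)*194/(-25)/6 = -(-1)*194*(-1/25)/6 = -(-1)*(-194)/(6*25) = -1/6*194/25 = -97/75 ≈ -1.2933)
(d + 2*(-8))*(o(P(4)) - 455) = (-97/75 + 2*(-8))*((11 + 10**2) - 455) = (-97/75 - 16)*((11 + 100) - 455) = -1297*(111 - 455)/75 = -1297/75*(-344) = 446168/75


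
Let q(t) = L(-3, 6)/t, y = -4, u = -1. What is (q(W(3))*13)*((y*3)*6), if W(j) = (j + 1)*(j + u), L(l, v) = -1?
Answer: 117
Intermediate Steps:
W(j) = (1 + j)*(-1 + j) (W(j) = (j + 1)*(j - 1) = (1 + j)*(-1 + j))
q(t) = -1/t
(q(W(3))*13)*((y*3)*6) = (-1/(-1 + 3²)*13)*(-4*3*6) = (-1/(-1 + 9)*13)*(-12*6) = (-1/8*13)*(-72) = (-1*⅛*13)*(-72) = -⅛*13*(-72) = -13/8*(-72) = 117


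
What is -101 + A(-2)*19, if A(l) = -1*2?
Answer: -139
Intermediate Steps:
A(l) = -2
-101 + A(-2)*19 = -101 - 2*19 = -101 - 38 = -139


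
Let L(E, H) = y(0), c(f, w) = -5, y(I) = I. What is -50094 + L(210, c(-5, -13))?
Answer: -50094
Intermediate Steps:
L(E, H) = 0
-50094 + L(210, c(-5, -13)) = -50094 + 0 = -50094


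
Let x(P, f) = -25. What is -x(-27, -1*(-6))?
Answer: 25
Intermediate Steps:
-x(-27, -1*(-6)) = -1*(-25) = 25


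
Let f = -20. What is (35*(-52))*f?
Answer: 36400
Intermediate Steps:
(35*(-52))*f = (35*(-52))*(-20) = -1820*(-20) = 36400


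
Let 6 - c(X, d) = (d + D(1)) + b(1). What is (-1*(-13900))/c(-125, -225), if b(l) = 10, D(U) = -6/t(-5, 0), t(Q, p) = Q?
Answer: 69500/1099 ≈ 63.239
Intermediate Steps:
D(U) = 6/5 (D(U) = -6/(-5) = -6*(-⅕) = 6/5)
c(X, d) = -26/5 - d (c(X, d) = 6 - ((d + 6/5) + 10) = 6 - ((6/5 + d) + 10) = 6 - (56/5 + d) = 6 + (-56/5 - d) = -26/5 - d)
(-1*(-13900))/c(-125, -225) = (-1*(-13900))/(-26/5 - 1*(-225)) = 13900/(-26/5 + 225) = 13900/(1099/5) = 13900*(5/1099) = 69500/1099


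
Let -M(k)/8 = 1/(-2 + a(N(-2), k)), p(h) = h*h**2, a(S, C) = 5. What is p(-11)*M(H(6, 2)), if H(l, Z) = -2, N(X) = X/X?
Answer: 10648/3 ≈ 3549.3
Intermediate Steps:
N(X) = 1
p(h) = h**3
M(k) = -8/3 (M(k) = -8/(-2 + 5) = -8/3)
p(-11)*M(H(6, 2)) = (-11)**3*(-8/3) = -1331*(-8/3) = 10648/3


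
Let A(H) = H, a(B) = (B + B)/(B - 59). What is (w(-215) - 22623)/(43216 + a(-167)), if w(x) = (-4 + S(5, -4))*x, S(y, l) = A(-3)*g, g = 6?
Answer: -2021909/4883575 ≈ -0.41402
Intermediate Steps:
a(B) = 2*B/(-59 + B) (a(B) = (2*B)/(-59 + B) = 2*B/(-59 + B))
S(y, l) = -18 (S(y, l) = -3*6 = -18)
w(x) = -22*x (w(x) = (-4 - 18)*x = -22*x)
(w(-215) - 22623)/(43216 + a(-167)) = (-22*(-215) - 22623)/(43216 + 2*(-167)/(-59 - 167)) = (4730 - 22623)/(43216 + 2*(-167)/(-226)) = -17893/(43216 + 2*(-167)*(-1/226)) = -17893/(43216 + 167/113) = -17893/4883575/113 = -17893*113/4883575 = -2021909/4883575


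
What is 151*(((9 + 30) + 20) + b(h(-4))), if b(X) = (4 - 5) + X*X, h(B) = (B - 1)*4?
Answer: 69158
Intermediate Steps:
h(B) = -4 + 4*B (h(B) = (-1 + B)*4 = -4 + 4*B)
b(X) = -1 + X²
151*(((9 + 30) + 20) + b(h(-4))) = 151*(((9 + 30) + 20) + (-1 + (-4 + 4*(-4))²)) = 151*((39 + 20) + (-1 + (-4 - 16)²)) = 151*(59 + (-1 + (-20)²)) = 151*(59 + (-1 + 400)) = 151*(59 + 399) = 151*458 = 69158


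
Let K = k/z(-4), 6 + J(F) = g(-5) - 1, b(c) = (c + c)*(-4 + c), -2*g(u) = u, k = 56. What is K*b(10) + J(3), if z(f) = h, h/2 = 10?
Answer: 663/2 ≈ 331.50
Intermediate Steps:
g(u) = -u/2
h = 20 (h = 2*10 = 20)
b(c) = 2*c*(-4 + c) (b(c) = (2*c)*(-4 + c) = 2*c*(-4 + c))
J(F) = -9/2 (J(F) = -6 + (-1/2*(-5) - 1) = -6 + (5/2 - 1) = -6 + 3/2 = -9/2)
z(f) = 20
K = 14/5 (K = 56/20 = 56*(1/20) = 14/5 ≈ 2.8000)
K*b(10) + J(3) = 14*(2*10*(-4 + 10))/5 - 9/2 = 14*(2*10*6)/5 - 9/2 = (14/5)*120 - 9/2 = 336 - 9/2 = 663/2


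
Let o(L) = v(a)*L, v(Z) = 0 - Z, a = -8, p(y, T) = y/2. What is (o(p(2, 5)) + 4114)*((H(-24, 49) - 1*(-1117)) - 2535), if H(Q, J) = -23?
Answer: -5939802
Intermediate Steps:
p(y, T) = y/2 (p(y, T) = y*(1/2) = y/2)
v(Z) = -Z
o(L) = 8*L (o(L) = (-1*(-8))*L = 8*L)
(o(p(2, 5)) + 4114)*((H(-24, 49) - 1*(-1117)) - 2535) = (8*((1/2)*2) + 4114)*((-23 - 1*(-1117)) - 2535) = (8*1 + 4114)*((-23 + 1117) - 2535) = (8 + 4114)*(1094 - 2535) = 4122*(-1441) = -5939802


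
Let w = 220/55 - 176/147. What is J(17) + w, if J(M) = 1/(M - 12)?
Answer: 2207/735 ≈ 3.0027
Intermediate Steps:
w = 412/147 (w = 220*(1/55) - 176*1/147 = 4 - 176/147 = 412/147 ≈ 2.8027)
J(M) = 1/(-12 + M)
J(17) + w = 1/(-12 + 17) + 412/147 = 1/5 + 412/147 = ⅕ + 412/147 = 2207/735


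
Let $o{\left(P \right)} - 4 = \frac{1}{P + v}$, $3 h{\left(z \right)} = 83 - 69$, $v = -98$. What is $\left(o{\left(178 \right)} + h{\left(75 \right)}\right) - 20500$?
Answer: $- \frac{4917917}{240} \approx -20491.0$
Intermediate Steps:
$h{\left(z \right)} = \frac{14}{3}$ ($h{\left(z \right)} = \frac{83 - 69}{3} = \frac{1}{3} \cdot 14 = \frac{14}{3}$)
$o{\left(P \right)} = 4 + \frac{1}{-98 + P}$ ($o{\left(P \right)} = 4 + \frac{1}{P - 98} = 4 + \frac{1}{-98 + P}$)
$\left(o{\left(178 \right)} + h{\left(75 \right)}\right) - 20500 = \left(\frac{-391 + 4 \cdot 178}{-98 + 178} + \frac{14}{3}\right) - 20500 = \left(\frac{-391 + 712}{80} + \frac{14}{3}\right) - 20500 = \left(\frac{1}{80} \cdot 321 + \frac{14}{3}\right) - 20500 = \left(\frac{321}{80} + \frac{14}{3}\right) - 20500 = \frac{2083}{240} - 20500 = - \frac{4917917}{240}$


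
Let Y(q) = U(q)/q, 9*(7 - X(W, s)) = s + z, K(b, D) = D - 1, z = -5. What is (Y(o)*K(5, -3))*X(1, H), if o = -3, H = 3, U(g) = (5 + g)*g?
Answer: -520/9 ≈ -57.778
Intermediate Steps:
K(b, D) = -1 + D
U(g) = g*(5 + g)
X(W, s) = 68/9 - s/9 (X(W, s) = 7 - (s - 5)/9 = 7 - (-5 + s)/9 = 7 + (5/9 - s/9) = 68/9 - s/9)
Y(q) = 5 + q (Y(q) = (q*(5 + q))/q = 5 + q)
(Y(o)*K(5, -3))*X(1, H) = ((5 - 3)*(-1 - 3))*(68/9 - 1/9*3) = (2*(-4))*(68/9 - 1/3) = -8*65/9 = -520/9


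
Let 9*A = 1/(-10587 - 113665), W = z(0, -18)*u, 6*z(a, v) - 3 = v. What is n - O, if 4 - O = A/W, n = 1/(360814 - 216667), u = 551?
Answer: -296060928297881/74015360454330 ≈ -4.0000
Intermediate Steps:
z(a, v) = ½ + v/6
W = -2755/2 (W = (½ + (⅙)*(-18))*551 = (½ - 3)*551 = -5/2*551 = -2755/2 ≈ -1377.5)
A = -1/1118268 (A = 1/(9*(-10587 - 113665)) = (⅑)/(-124252) = (⅑)*(-1/124252) = -1/1118268 ≈ -8.9424e-7)
n = 1/144147 ≈ 6.9374e-6
O = 6161656679/1540414170 (O = 4 - (-1)/(1118268*(-2755/2)) = 4 - (-1)*(-2)/(1118268*2755) = 4 - 1*1/1540414170 = 4 - 1/1540414170 = 6161656679/1540414170 ≈ 4.0000)
n - O = 1/144147 - 1*6161656679/1540414170 = 1/144147 - 6161656679/1540414170 = -296060928297881/74015360454330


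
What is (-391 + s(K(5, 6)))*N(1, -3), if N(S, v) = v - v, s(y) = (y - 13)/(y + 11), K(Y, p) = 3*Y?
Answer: 0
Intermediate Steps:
s(y) = (-13 + y)/(11 + y)
N(S, v) = 0
(-391 + s(K(5, 6)))*N(1, -3) = (-391 + (-13 + 3*5)/(11 + 3*5))*0 = (-391 + (-13 + 15)/(11 + 15))*0 = (-391 + 2/26)*0 = (-391 + (1/26)*2)*0 = (-391 + 1/13)*0 = -5082/13*0 = 0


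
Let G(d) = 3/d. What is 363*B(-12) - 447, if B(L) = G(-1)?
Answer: -1536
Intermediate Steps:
B(L) = -3 (B(L) = 3/(-1) = 3*(-1) = -3)
363*B(-12) - 447 = 363*(-3) - 447 = -1089 - 447 = -1536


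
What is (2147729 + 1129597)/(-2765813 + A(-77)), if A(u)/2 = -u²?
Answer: -252102/213667 ≈ -1.1799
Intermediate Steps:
A(u) = -2*u² (A(u) = 2*(-u²) = -2*u²)
(2147729 + 1129597)/(-2765813 + A(-77)) = (2147729 + 1129597)/(-2765813 - 2*(-77)²) = 3277326/(-2765813 - 2*5929) = 3277326/(-2765813 - 11858) = 3277326/(-2777671) = 3277326*(-1/2777671) = -252102/213667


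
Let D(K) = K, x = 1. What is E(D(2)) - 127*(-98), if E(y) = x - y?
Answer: 12445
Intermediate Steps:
E(y) = 1 - y
E(D(2)) - 127*(-98) = (1 - 1*2) - 127*(-98) = (1 - 2) + 12446 = -1 + 12446 = 12445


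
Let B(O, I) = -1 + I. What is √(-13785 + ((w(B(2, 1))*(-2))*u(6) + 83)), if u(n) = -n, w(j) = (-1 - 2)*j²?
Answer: I*√13702 ≈ 117.06*I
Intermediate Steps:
w(j) = -3*j²
√(-13785 + ((w(B(2, 1))*(-2))*u(6) + 83)) = √(-13785 + ((-3*(-1 + 1)²*(-2))*(-1*6) + 83)) = √(-13785 + ((-3*0²*(-2))*(-6) + 83)) = √(-13785 + ((-3*0*(-2))*(-6) + 83)) = √(-13785 + ((0*(-2))*(-6) + 83)) = √(-13785 + (0*(-6) + 83)) = √(-13785 + (0 + 83)) = √(-13785 + 83) = √(-13702) = I*√13702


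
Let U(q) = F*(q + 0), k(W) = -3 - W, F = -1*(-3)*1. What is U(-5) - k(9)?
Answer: -3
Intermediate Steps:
F = 3 (F = 3*1 = 3)
U(q) = 3*q (U(q) = 3*(q + 0) = 3*q)
U(-5) - k(9) = 3*(-5) - (-3 - 1*9) = -15 - (-3 - 9) = -15 - 1*(-12) = -15 + 12 = -3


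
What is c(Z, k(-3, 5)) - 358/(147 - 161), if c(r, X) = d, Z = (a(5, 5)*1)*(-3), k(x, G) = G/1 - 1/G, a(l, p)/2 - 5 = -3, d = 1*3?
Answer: 200/7 ≈ 28.571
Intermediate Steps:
d = 3
a(l, p) = 4 (a(l, p) = 10 + 2*(-3) = 10 - 6 = 4)
k(x, G) = G - 1/G (k(x, G) = G*1 - 1/G = G - 1/G)
Z = -12 (Z = (4*1)*(-3) = 4*(-3) = -12)
c(r, X) = 3
c(Z, k(-3, 5)) - 358/(147 - 161) = 3 - 358/(147 - 161) = 3 - 358/(-14) = 3 - 358*(-1/14) = 3 + 179/7 = 200/7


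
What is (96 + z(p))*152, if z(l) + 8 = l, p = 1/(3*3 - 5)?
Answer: 13414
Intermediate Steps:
p = 1/4 (p = 1/(9 - 5) = 1/4 ≈ 0.25000)
z(l) = -8 + l
(96 + z(p))*152 = (96 + (-8 + 1/4))*152 = (96 - 31/4)*152 = (353/4)*152 = 13414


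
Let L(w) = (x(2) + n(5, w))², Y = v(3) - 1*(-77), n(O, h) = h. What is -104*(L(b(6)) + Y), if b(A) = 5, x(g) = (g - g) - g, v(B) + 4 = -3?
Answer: -8216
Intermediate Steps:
v(B) = -7 (v(B) = -4 - 3 = -7)
x(g) = -g (x(g) = 0 - g = -g)
Y = 70 (Y = -7 - 1*(-77) = -7 + 77 = 70)
L(w) = (-2 + w)² (L(w) = (-1*2 + w)² = (-2 + w)²)
-104*(L(b(6)) + Y) = -104*((-2 + 5)² + 70) = -104*(3² + 70) = -104*(9 + 70) = -104*79 = -8216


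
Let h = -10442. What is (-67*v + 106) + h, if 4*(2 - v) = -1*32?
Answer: -11006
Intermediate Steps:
v = 10 (v = 2 - (-1)*32/4 = 2 - 1/4*(-32) = 2 + 8 = 10)
(-67*v + 106) + h = (-67*10 + 106) - 10442 = (-670 + 106) - 10442 = -564 - 10442 = -11006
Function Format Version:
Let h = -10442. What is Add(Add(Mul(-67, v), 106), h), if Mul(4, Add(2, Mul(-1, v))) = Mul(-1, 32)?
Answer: -11006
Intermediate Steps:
v = 10 (v = Add(2, Mul(Rational(-1, 4), Mul(-1, 32))) = Add(2, Mul(Rational(-1, 4), -32)) = Add(2, 8) = 10)
Add(Add(Mul(-67, v), 106), h) = Add(Add(Mul(-67, 10), 106), -10442) = Add(Add(-670, 106), -10442) = Add(-564, -10442) = -11006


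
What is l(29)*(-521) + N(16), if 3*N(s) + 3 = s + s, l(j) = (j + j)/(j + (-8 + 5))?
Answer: -44950/39 ≈ -1152.6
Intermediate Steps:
l(j) = 2*j/(-3 + j) (l(j) = (2*j)/(j - 3) = (2*j)/(-3 + j) = 2*j/(-3 + j))
N(s) = -1 + 2*s/3 (N(s) = -1 + (s + s)/3 = -1 + (2*s)/3 = -1 + 2*s/3)
l(29)*(-521) + N(16) = (2*29/(-3 + 29))*(-521) + (-1 + (⅔)*16) = (2*29/26)*(-521) + (-1 + 32/3) = (2*29*(1/26))*(-521) + 29/3 = (29/13)*(-521) + 29/3 = -15109/13 + 29/3 = -44950/39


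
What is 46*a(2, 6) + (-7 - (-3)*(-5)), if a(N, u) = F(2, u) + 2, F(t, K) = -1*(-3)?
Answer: 208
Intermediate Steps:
F(t, K) = 3
a(N, u) = 5 (a(N, u) = 3 + 2 = 5)
46*a(2, 6) + (-7 - (-3)*(-5)) = 46*5 + (-7 - (-3)*(-5)) = 230 + (-7 - 1*15) = 230 + (-7 - 15) = 230 - 22 = 208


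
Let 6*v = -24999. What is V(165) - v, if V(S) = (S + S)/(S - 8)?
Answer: 1308941/314 ≈ 4168.6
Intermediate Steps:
V(S) = 2*S/(-8 + S) (V(S) = (2*S)/(-8 + S) = 2*S/(-8 + S))
v = -8333/2 (v = (⅙)*(-24999) = -8333/2 ≈ -4166.5)
V(165) - v = 2*165/(-8 + 165) - 1*(-8333/2) = 2*165/157 + 8333/2 = 2*165*(1/157) + 8333/2 = 330/157 + 8333/2 = 1308941/314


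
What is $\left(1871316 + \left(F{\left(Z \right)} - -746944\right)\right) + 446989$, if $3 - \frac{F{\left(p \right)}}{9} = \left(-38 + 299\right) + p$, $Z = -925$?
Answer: $3071252$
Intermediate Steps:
$F{\left(p \right)} = -2322 - 9 p$ ($F{\left(p \right)} = 27 - 9 \left(\left(-38 + 299\right) + p\right) = 27 - 9 \left(261 + p\right) = 27 - \left(2349 + 9 p\right) = -2322 - 9 p$)
$\left(1871316 + \left(F{\left(Z \right)} - -746944\right)\right) + 446989 = \left(1871316 - -752947\right) + 446989 = \left(1871316 + \left(\left(-2322 + 8325\right) + 746944\right)\right) + 446989 = \left(1871316 + \left(6003 + 746944\right)\right) + 446989 = \left(1871316 + 752947\right) + 446989 = 2624263 + 446989 = 3071252$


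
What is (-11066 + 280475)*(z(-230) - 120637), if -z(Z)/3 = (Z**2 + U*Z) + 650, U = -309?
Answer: -133221942273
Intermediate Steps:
z(Z) = -1950 - 3*Z**2 + 927*Z (z(Z) = -3*((Z**2 - 309*Z) + 650) = -3*(650 + Z**2 - 309*Z) = -1950 - 3*Z**2 + 927*Z)
(-11066 + 280475)*(z(-230) - 120637) = (-11066 + 280475)*((-1950 - 3*(-230)**2 + 927*(-230)) - 120637) = 269409*((-1950 - 3*52900 - 213210) - 120637) = 269409*((-1950 - 158700 - 213210) - 120637) = 269409*(-373860 - 120637) = 269409*(-494497) = -133221942273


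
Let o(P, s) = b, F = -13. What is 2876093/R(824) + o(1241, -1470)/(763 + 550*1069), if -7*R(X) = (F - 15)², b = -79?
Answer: -1693193347157/65935856 ≈ -25679.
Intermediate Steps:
o(P, s) = -79
R(X) = -112 (R(X) = -(-13 - 15)²/7 = -⅐*(-28)² = -⅐*784 = -112)
2876093/R(824) + o(1241, -1470)/(763 + 550*1069) = 2876093/(-112) - 79/(763 + 550*1069) = 2876093*(-1/112) - 79/(763 + 587950) = -2876093/112 - 79/588713 = -1693193347157/65935856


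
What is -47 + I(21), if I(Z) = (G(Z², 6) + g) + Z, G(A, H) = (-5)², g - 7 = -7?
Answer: -1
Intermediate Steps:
g = 0 (g = 7 - 7 = 0)
G(A, H) = 25
I(Z) = 25 + Z (I(Z) = (25 + 0) + Z = 25 + Z)
-47 + I(21) = -47 + (25 + 21) = -47 + 46 = -1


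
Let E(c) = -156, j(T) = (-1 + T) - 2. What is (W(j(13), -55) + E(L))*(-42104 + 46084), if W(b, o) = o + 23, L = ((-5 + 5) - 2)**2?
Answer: -748240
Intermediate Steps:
L = 4 (L = (0 - 2)**2 = (-2)**2 = 4)
j(T) = -3 + T
W(b, o) = 23 + o
(W(j(13), -55) + E(L))*(-42104 + 46084) = ((23 - 55) - 156)*(-42104 + 46084) = (-32 - 156)*3980 = -188*3980 = -748240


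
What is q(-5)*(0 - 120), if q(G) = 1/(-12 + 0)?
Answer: 10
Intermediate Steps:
q(G) = -1/12 (q(G) = 1/(-12) = -1/12)
q(-5)*(0 - 120) = -(0 - 120)/12 = -1/12*(-120) = 10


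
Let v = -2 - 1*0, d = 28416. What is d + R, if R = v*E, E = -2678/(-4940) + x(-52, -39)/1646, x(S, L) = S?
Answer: 2221625131/78185 ≈ 28415.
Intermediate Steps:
E = 79829/156370 (E = -2678/(-4940) - 52/1646 = -2678*(-1/4940) - 52*1/1646 = 103/190 - 26/823 = 79829/156370 ≈ 0.51051)
v = -2 (v = -2 + 0 = -2)
R = -79829/78185 (R = -2*79829/156370 = -79829/78185 ≈ -1.0210)
d + R = 28416 - 79829/78185 = 2221625131/78185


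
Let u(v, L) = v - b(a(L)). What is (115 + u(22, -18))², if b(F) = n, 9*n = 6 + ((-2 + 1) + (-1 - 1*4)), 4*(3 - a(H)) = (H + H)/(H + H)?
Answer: 18769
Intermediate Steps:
a(H) = 11/4 (a(H) = 3 - (H + H)/(4*(H + H)) = 3 - 2*H/(4*(2*H)) = 3 - 2*H*1/(2*H)/4 = 3 - ¼*1 = 3 - ¼ = 11/4)
n = 0 (n = (6 + ((-2 + 1) + (-1 - 1*4)))/9 = (6 + (-1 + (-1 - 4)))/9 = (6 + (-1 - 5))/9 = (6 - 6)/9 = (⅑)*0 = 0)
b(F) = 0
u(v, L) = v (u(v, L) = v - 1*0 = v + 0 = v)
(115 + u(22, -18))² = (115 + 22)² = 137² = 18769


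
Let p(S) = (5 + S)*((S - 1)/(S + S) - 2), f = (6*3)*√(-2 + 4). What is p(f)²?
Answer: 3964489/2592 + 3898*√2/9 ≈ 2142.0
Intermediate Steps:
f = 18*√2 ≈ 25.456
p(S) = (-2 + (-1 + S)/(2*S))*(5 + S) (p(S) = (5 + S)*((-1 + S)/((2*S)) - 2) = (5 + S)*((-1 + S)*(1/(2*S)) - 2) = (5 + S)*((-1 + S)/(2*S) - 2) = (5 + S)*(-2 + (-1 + S)/(2*S)) = (-2 + (-1 + S)/(2*S))*(5 + S))
p(f)² = ((-5 - 18*√2*(16 + 3*(18*√2)))/(2*((18*√2))))² = ((√2/36)*(-5 - 18*√2*(16 + 54*√2))/2)² = (√2*(-5 - 18*√2*(16 + 54*√2))/72)² = (-5 - 18*√2*(16 + 54*√2))²/2592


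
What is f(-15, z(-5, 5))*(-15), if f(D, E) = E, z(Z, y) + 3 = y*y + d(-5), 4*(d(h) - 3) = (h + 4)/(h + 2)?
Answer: -1505/4 ≈ -376.25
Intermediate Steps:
d(h) = 3 + (4 + h)/(4*(2 + h)) (d(h) = 3 + ((h + 4)/(h + 2))/4 = 3 + ((4 + h)/(2 + h))/4 = 3 + (4 + h)/(4*(2 + h)))
z(Z, y) = 1/12 + y**2 (z(Z, y) = -3 + (y*y + (28 + 13*(-5))/(4*(2 - 5))) = -3 + (y**2 + (1/4)*(28 - 65)/(-3)) = -3 + (y**2 + (1/4)*(-1/3)*(-37)) = -3 + (y**2 + 37/12) = -3 + (37/12 + y**2) = 1/12 + y**2)
f(-15, z(-5, 5))*(-15) = (1/12 + 5**2)*(-15) = (1/12 + 25)*(-15) = (301/12)*(-15) = -1505/4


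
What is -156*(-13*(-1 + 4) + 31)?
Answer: 1248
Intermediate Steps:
-156*(-13*(-1 + 4) + 31) = -156*(-13*3 + 31) = -156*(-39 + 31) = -156*(-8) = 1248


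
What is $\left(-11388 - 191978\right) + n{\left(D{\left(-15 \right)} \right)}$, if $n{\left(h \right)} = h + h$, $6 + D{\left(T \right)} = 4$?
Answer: $-203370$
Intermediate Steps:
$D{\left(T \right)} = -2$ ($D{\left(T \right)} = -6 + 4 = -2$)
$n{\left(h \right)} = 2 h$
$\left(-11388 - 191978\right) + n{\left(D{\left(-15 \right)} \right)} = \left(-11388 - 191978\right) + 2 \left(-2\right) = -203366 - 4 = -203370$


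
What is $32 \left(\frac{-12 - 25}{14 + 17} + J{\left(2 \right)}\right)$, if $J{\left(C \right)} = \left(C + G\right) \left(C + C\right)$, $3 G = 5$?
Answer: $\frac{40096}{93} \approx 431.14$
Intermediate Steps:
$G = \frac{5}{3}$ ($G = \frac{1}{3} \cdot 5 = \frac{5}{3} \approx 1.6667$)
$J{\left(C \right)} = 2 C \left(\frac{5}{3} + C\right)$ ($J{\left(C \right)} = \left(C + \frac{5}{3}\right) \left(C + C\right) = \left(\frac{5}{3} + C\right) 2 C = 2 C \left(\frac{5}{3} + C\right)$)
$32 \left(\frac{-12 - 25}{14 + 17} + J{\left(2 \right)}\right) = 32 \left(\frac{-12 - 25}{14 + 17} + \frac{2}{3} \cdot 2 \left(5 + 3 \cdot 2\right)\right) = 32 \left(- \frac{37}{31} + \frac{2}{3} \cdot 2 \left(5 + 6\right)\right) = 32 \left(\left(-37\right) \frac{1}{31} + \frac{2}{3} \cdot 2 \cdot 11\right) = 32 \left(- \frac{37}{31} + \frac{44}{3}\right) = 32 \cdot \frac{1253}{93} = \frac{40096}{93}$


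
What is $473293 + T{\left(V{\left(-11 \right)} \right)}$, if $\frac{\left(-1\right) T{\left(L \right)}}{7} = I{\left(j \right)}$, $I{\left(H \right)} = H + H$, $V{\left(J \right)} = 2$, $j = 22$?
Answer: $472985$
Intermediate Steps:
$I{\left(H \right)} = 2 H$
$T{\left(L \right)} = -308$ ($T{\left(L \right)} = - 7 \cdot 2 \cdot 22 = \left(-7\right) 44 = -308$)
$473293 + T{\left(V{\left(-11 \right)} \right)} = 473293 - 308 = 472985$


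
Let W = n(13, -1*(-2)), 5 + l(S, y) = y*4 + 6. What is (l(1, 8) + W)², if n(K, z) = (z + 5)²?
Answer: 6724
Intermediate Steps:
n(K, z) = (5 + z)²
l(S, y) = 1 + 4*y (l(S, y) = -5 + (y*4 + 6) = -5 + (4*y + 6) = -5 + (6 + 4*y) = 1 + 4*y)
W = 49 (W = (5 - 1*(-2))² = (5 + 2)² = 7² = 49)
(l(1, 8) + W)² = ((1 + 4*8) + 49)² = ((1 + 32) + 49)² = (33 + 49)² = 82² = 6724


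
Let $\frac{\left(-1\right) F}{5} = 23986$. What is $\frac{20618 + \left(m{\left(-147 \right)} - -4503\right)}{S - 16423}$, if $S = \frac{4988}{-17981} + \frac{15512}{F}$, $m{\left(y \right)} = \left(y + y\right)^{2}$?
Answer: $- \frac{120284178295405}{17708220777351} \approx -6.7926$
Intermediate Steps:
$F = -119930$ ($F = \left(-5\right) 23986 = -119930$)
$m{\left(y \right)} = 4 y^{2}$ ($m{\left(y \right)} = \left(2 y\right)^{2} = 4 y^{2}$)
$S = - \frac{438566056}{1078230665}$ ($S = \frac{4988}{-17981} + \frac{15512}{-119930} = 4988 \left(- \frac{1}{17981}\right) + 15512 \left(- \frac{1}{119930}\right) = - \frac{4988}{17981} - \frac{7756}{59965} = - \frac{438566056}{1078230665} \approx -0.40675$)
$\frac{20618 + \left(m{\left(-147 \right)} - -4503\right)}{S - 16423} = \frac{20618 + \left(4 \left(-147\right)^{2} - -4503\right)}{- \frac{438566056}{1078230665} - 16423} = \frac{20618 + \left(4 \cdot 21609 + 4503\right)}{- \frac{17708220777351}{1078230665}} = \left(20618 + \left(86436 + 4503\right)\right) \left(- \frac{1078230665}{17708220777351}\right) = \left(20618 + 90939\right) \left(- \frac{1078230665}{17708220777351}\right) = 111557 \left(- \frac{1078230665}{17708220777351}\right) = - \frac{120284178295405}{17708220777351}$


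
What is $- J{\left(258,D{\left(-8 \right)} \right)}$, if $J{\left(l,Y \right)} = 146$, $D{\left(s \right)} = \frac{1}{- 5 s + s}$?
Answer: $-146$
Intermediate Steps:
$D{\left(s \right)} = - \frac{1}{4 s}$ ($D{\left(s \right)} = \frac{1}{\left(-4\right) s} = - \frac{1}{4 s}$)
$- J{\left(258,D{\left(-8 \right)} \right)} = \left(-1\right) 146 = -146$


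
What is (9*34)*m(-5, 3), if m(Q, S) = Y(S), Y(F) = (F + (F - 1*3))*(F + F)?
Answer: 5508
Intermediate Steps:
Y(F) = 2*F*(-3 + 2*F) (Y(F) = (F + (F - 3))*(2*F) = (F + (-3 + F))*(2*F) = (-3 + 2*F)*(2*F) = 2*F*(-3 + 2*F))
m(Q, S) = 2*S*(-3 + 2*S)
(9*34)*m(-5, 3) = (9*34)*(2*3*(-3 + 2*3)) = 306*(2*3*(-3 + 6)) = 306*(2*3*3) = 306*18 = 5508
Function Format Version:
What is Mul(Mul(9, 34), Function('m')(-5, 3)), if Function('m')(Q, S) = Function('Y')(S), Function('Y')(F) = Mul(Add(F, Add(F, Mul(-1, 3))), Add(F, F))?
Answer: 5508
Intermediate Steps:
Function('Y')(F) = Mul(2, F, Add(-3, Mul(2, F))) (Function('Y')(F) = Mul(Add(F, Add(F, -3)), Mul(2, F)) = Mul(Add(F, Add(-3, F)), Mul(2, F)) = Mul(Add(-3, Mul(2, F)), Mul(2, F)) = Mul(2, F, Add(-3, Mul(2, F))))
Function('m')(Q, S) = Mul(2, S, Add(-3, Mul(2, S)))
Mul(Mul(9, 34), Function('m')(-5, 3)) = Mul(Mul(9, 34), Mul(2, 3, Add(-3, Mul(2, 3)))) = Mul(306, Mul(2, 3, Add(-3, 6))) = Mul(306, Mul(2, 3, 3)) = Mul(306, 18) = 5508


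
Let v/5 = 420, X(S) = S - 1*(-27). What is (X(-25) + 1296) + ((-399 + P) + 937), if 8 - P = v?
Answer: -256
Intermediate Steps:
X(S) = 27 + S (X(S) = S + 27 = 27 + S)
v = 2100 (v = 5*420 = 2100)
P = -2092 (P = 8 - 1*2100 = 8 - 2100 = -2092)
(X(-25) + 1296) + ((-399 + P) + 937) = ((27 - 25) + 1296) + ((-399 - 2092) + 937) = (2 + 1296) + (-2491 + 937) = 1298 - 1554 = -256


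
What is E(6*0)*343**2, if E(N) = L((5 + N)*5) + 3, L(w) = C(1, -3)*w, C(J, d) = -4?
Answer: -11411953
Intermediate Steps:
L(w) = -4*w
E(N) = -97 - 20*N (E(N) = -4*(5 + N)*5 + 3 = -4*(25 + 5*N) + 3 = (-100 - 20*N) + 3 = -97 - 20*N)
E(6*0)*343**2 = (-97 - 120*0)*343**2 = (-97 - 20*0)*117649 = (-97 + 0)*117649 = -97*117649 = -11411953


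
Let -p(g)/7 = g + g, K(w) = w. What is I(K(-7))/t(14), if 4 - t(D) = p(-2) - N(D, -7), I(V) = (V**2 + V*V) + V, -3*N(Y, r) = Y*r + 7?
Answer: 273/19 ≈ 14.368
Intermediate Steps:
N(Y, r) = -7/3 - Y*r/3 (N(Y, r) = -(Y*r + 7)/3 = -(7 + Y*r)/3 = -7/3 - Y*r/3)
I(V) = V + 2*V**2 (I(V) = (V**2 + V**2) + V = 2*V**2 + V = V + 2*V**2)
p(g) = -14*g (p(g) = -7*(g + g) = -14*g)
t(D) = -79/3 + 7*D/3 (t(D) = 4 - (-14*(-2) - (-7/3 - 1/3*D*(-7))) = 4 - (28 - (-7/3 + 7*D/3)) = 4 - (28 + (7/3 - 7*D/3)) = 4 - (91/3 - 7*D/3) = 4 + (-91/3 + 7*D/3) = -79/3 + 7*D/3)
I(K(-7))/t(14) = (-7*(1 + 2*(-7)))/(-79/3 + (7/3)*14) = (-7*(1 - 14))/(-79/3 + 98/3) = (-7*(-13))/(19/3) = 91*(3/19) = 273/19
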